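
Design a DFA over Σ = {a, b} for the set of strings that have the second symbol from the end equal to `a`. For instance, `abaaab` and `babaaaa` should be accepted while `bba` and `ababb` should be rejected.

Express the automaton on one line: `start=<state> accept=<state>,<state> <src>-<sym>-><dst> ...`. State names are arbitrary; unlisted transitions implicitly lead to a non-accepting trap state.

A DFA must remember the last 2 symbols (since which symbol is second-to-last isn't known until the input ends). Use one state per possible window of the last ≤2 symbols; accept from those whose window starts with `a`.
A 7-state machine:
        a   b  
>  S0   S1  S2 
   S1   S3  S4 
   S2   S5  S6 
 * S3   S3  S4 
 * S4   S5  S6 
   S5   S3  S4 
   S6   S5  S6 
(> = start, * = accepting)

start=S0 accept=S3,S4 S0-a->S1 S0-b->S2 S1-a->S3 S1-b->S4 S2-a->S5 S2-b->S6 S3-a->S3 S3-b->S4 S4-a->S5 S4-b->S6 S5-a->S3 S5-b->S4 S6-a->S5 S6-b->S6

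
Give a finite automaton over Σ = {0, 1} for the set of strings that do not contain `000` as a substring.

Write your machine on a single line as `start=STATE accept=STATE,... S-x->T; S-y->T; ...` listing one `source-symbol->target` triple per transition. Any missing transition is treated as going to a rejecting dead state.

This is the complement of 'contains `000`'. Use the same substring-matching states — q0 through q3 holding how much of `000` has just been matched — but flip the accepting set: everything except the trap q3 accepts.
A 4-state machine:
        0   1  
>* q0   q1  q0 
 * q1   q2  q0 
 * q2   q3  q0 
   q3   q3  q3 
(> = start, * = accepting)

start=q0; accept=q0,q1,q2; q0-0->q1; q0-1->q0; q1-0->q2; q1-1->q0; q2-0->q3; q2-1->q0; q3-0->q3; q3-1->q3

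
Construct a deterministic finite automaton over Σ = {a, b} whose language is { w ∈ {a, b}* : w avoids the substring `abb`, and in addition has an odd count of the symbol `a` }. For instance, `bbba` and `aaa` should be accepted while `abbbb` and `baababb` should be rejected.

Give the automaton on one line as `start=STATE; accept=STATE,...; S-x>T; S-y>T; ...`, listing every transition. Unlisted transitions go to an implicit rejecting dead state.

start=q0; accept=q1,q3; q0-a>q1; q0-b>q0; q1-a>q2; q1-b>q3; q2-a>q1; q2-b>q4; q3-a>q2; q3-b>q5; q4-a>q1; q4-b>q6; q5-a>q6; q5-b>q5; q6-a>q5; q6-b>q6

Handle the two conditions separately and then intersect. The first has 4 states tracking partial matches of the forbidden pattern `abb`; the second has 2 states tracking the count of `a`s modulo 2. A product state is a pair (one from each), accepting exactly when both do.
With 7 states:
        a   b  
>  q0   q1  q0 
 * q1   q2  q3 
   q2   q1  q4 
 * q3   q2  q5 
   q4   q1  q6 
   q5   q6  q5 
   q6   q5  q6 
(> = start, * = accepting)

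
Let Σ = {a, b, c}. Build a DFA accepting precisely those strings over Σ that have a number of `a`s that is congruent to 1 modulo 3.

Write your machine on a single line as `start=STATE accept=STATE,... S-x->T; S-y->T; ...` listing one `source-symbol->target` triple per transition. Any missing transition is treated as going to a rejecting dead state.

start=S0; accept=S1; S0-a->S1; S0-b->S0; S0-c->S0; S1-a->S2; S1-b->S1; S1-c->S1; S2-a->S0; S2-b->S2; S2-c->S2

Keep the running count of `a`s modulo 3: each `a` advances along the cycle S0 → S1 → S2 → S0 while other symbols loop. Accept at S1.
        a   b   c  
>  S0   S1  S0  S0 
 * S1   S2  S1  S1 
   S2   S0  S2  S2 
(> = start, * = accepting)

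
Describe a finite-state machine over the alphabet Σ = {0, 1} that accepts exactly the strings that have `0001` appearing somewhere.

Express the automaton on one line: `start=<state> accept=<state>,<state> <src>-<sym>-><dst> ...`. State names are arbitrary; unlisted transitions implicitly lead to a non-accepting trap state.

start=A accept=E A-0->B A-1->A B-0->C B-1->A C-0->D C-1->A D-0->D D-1->E E-0->E E-1->E

States A..D record the length of the longest prefix of `0001` that matches the current input suffix. Reaching E means `0001` has been seen, and we stay there forever. Accept from E.
5 states suffice.
       0  1 
>  A   B  A 
   B   C  A 
   C   D  A 
   D   D  E 
 * E   E  E 
(> = start, * = accepting)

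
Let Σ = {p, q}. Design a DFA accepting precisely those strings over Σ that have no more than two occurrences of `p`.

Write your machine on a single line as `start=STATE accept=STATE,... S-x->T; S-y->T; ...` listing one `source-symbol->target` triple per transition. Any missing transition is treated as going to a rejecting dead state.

Only the number of `p`s matters, and only up to 3. Make a chain s0 → s1 → s2 → s3 advanced by each `p` (with s3 absorbing); every other symbol self-loops. The accepting set is {s0, s1, s2}.
With 4 states:
        p   q  
>* s0   s1  s0 
 * s1   s2  s1 
 * s2   s3  s2 
   s3   s3  s3 
(> = start, * = accepting)

start=s0; accept=s0,s1,s2; s0-p->s1; s0-q->s0; s1-p->s2; s1-q->s1; s2-p->s3; s2-q->s2; s3-p->s3; s3-q->s3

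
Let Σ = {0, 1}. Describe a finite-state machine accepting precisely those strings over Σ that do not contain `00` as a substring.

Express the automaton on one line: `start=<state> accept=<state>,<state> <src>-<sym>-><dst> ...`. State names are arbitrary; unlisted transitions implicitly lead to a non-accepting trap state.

Track partial matches of the forbidden pattern `00`. State S2 is a dead state reached once `00` has occurred; every other state accepts. S0 means no part of `00` is currently matched.
        0   1  
>* S0   S1  S0 
 * S1   S2  S0 
   S2   S2  S2 
(> = start, * = accepting)

start=S0 accept=S0,S1 S0-0->S1 S0-1->S0 S1-0->S2 S1-1->S0 S2-0->S2 S2-1->S2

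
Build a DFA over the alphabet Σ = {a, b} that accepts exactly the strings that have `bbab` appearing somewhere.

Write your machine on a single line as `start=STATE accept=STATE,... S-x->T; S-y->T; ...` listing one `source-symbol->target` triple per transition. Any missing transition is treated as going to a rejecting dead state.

start=q0; accept=q4; q0-a->q0; q0-b->q1; q1-a->q0; q1-b->q2; q2-a->q3; q2-b->q2; q3-a->q0; q3-b->q4; q4-a->q4; q4-b->q4

Track how much of `bbab` has been matched so far: state q0 is no progress, q4 is the absorbing accept state reached once `bbab` has occurred. Intermediate states record partial matches; on a mismatch, fall back to the longest reusable overlap.
A 5-state machine:
        a   b  
>  q0   q0  q1 
   q1   q0  q2 
   q2   q3  q2 
   q3   q0  q4 
 * q4   q4  q4 
(> = start, * = accepting)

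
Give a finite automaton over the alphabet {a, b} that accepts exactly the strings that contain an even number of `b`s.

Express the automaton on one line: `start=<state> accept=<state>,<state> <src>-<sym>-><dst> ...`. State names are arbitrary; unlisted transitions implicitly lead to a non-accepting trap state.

The only thing that matters is how many `b`s have appeared, reduced mod 2. Use one state per residue: q0 for 0, …, q1 for 1. Reading `b` moves to the next residue; anything else stays put. q0 is accepting.
A 2-state machine:
        a   b  
>* q0   q0  q1 
   q1   q1  q0 
(> = start, * = accepting)

start=q0 accept=q0 q0-a->q0 q0-b->q1 q1-a->q1 q1-b->q0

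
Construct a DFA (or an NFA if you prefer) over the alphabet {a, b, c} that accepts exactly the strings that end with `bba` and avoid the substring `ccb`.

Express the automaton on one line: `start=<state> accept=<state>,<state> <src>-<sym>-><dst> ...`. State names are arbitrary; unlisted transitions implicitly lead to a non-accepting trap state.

Run two small machines in parallel and take their product. The first has 4 states tracking how much of the suffix `bba` has currently been matched; the second has 4 states tracking partial matches of the forbidden pattern `ccb`. A product state is a pair (one from each), accepting exactly when both do.
A 10-state machine:
        a   b   c  
>  S0   S0  S1  S2 
   S1   S0  S3  S2 
   S2   S0  S1  S4 
   S3   S5  S3  S2 
   S4   S0  S6  S4 
 * S5   S0  S1  S2 
   S6   S7  S8  S7 
   S7   S7  S6  S7 
   S8   S9  S8  S7 
   S9   S7  S6  S7 
(> = start, * = accepting)

start=S0 accept=S5 S0-a->S0 S0-b->S1 S0-c->S2 S1-a->S0 S1-b->S3 S1-c->S2 S2-a->S0 S2-b->S1 S2-c->S4 S3-a->S5 S3-b->S3 S3-c->S2 S4-a->S0 S4-b->S6 S4-c->S4 S5-a->S0 S5-b->S1 S5-c->S2 S6-a->S7 S6-b->S8 S6-c->S7 S7-a->S7 S7-b->S6 S7-c->S7 S8-a->S9 S8-b->S8 S8-c->S7 S9-a->S7 S9-b->S6 S9-c->S7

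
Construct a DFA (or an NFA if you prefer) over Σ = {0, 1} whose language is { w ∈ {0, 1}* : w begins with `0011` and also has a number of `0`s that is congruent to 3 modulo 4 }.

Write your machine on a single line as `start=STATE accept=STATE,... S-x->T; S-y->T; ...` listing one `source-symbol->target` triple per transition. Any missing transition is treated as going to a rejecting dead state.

Run two small machines in parallel and take their product. One (6 states) tracks whether the input so far still matches the prefix `0011`; the other (4 states) tracks the count of `0`s modulo 4. Each combined state is a pair, one component from each; accept when both components accept. Equivalent product states are then merged.
        0   1  
>  s0   s1  s2 
   s1   s3  s2 
   s2   s2  s2 
   s3   s2  s4 
   s4   s2  s5 
   s5   s6  s5 
 * s6   s7  s6 
   s7   s8  s7 
   s8   s5  s8 
(> = start, * = accepting)

start=s0; accept=s6; s0-0->s1; s0-1->s2; s1-0->s3; s1-1->s2; s2-0->s2; s2-1->s2; s3-0->s2; s3-1->s4; s4-0->s2; s4-1->s5; s5-0->s6; s5-1->s5; s6-0->s7; s6-1->s6; s7-0->s8; s7-1->s7; s8-0->s5; s8-1->s8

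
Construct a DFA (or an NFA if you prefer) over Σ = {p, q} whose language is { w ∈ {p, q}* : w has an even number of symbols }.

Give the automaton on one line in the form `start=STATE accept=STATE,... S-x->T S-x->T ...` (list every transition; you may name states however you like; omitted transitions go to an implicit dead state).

start=A accept=A A-p->B A-q->B B-p->A B-q->A

Only the length mod 2 matters, so use a 2-cycle: from any state, every input symbol moves to the next state, wrapping B back to A. Mark A accepting.
       p  q 
>* A   B  B 
   B   A  A 
(> = start, * = accepting)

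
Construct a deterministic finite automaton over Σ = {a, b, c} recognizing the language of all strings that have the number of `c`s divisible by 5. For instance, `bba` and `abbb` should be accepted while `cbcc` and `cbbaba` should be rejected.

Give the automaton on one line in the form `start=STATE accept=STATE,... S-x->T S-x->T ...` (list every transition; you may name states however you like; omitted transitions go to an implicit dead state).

The only thing that matters is how many `c`s have appeared, reduced mod 5. Use one state per residue: s0 for 0, …, s4 for 4. Reading `c` moves to the next residue; anything else stays put. s0 is accepting.
5 states suffice.
        a   b   c  
>* s0   s0  s0  s1 
   s1   s1  s1  s2 
   s2   s2  s2  s3 
   s3   s3  s3  s4 
   s4   s4  s4  s0 
(> = start, * = accepting)

start=s0 accept=s0 s0-a->s0 s0-b->s0 s0-c->s1 s1-a->s1 s1-b->s1 s1-c->s2 s2-a->s2 s2-b->s2 s2-c->s3 s3-a->s3 s3-b->s3 s3-c->s4 s4-a->s4 s4-b->s4 s4-c->s0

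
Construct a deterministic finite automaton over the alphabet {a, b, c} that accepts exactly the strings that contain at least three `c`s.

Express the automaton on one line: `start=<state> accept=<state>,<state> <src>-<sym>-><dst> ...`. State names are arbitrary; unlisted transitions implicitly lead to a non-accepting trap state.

Count `c`s, saturating at 4: states q0 through q3 mean 0 through 3 `c`s seen; q4 means more than 3. Each `c` increments (capped at q4); other symbols loop. Accept from {q3, q4}.
A 5-state machine:
        a   b   c  
>  q0   q0  q0  q1 
   q1   q1  q1  q2 
   q2   q2  q2  q3 
 * q3   q3  q3  q4 
 * q4   q4  q4  q4 
(> = start, * = accepting)

start=q0 accept=q3,q4 q0-a->q0 q0-b->q0 q0-c->q1 q1-a->q1 q1-b->q1 q1-c->q2 q2-a->q2 q2-b->q2 q2-c->q3 q3-a->q3 q3-b->q3 q3-c->q4 q4-a->q4 q4-b->q4 q4-c->q4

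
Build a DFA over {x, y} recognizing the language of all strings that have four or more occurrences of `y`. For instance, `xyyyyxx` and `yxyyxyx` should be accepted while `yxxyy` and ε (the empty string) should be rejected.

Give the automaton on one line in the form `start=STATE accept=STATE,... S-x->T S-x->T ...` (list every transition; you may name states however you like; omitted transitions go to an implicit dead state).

Count `y`s, saturating at 5: states q0 through q4 mean 0 through 4 `y`s seen; q5 means more than 4. Each `y` increments (capped at q5); other symbols loop. Accept from {q4, q5}.
With 6 states:
        x   y  
>  q0   q0  q1 
   q1   q1  q2 
   q2   q2  q3 
   q3   q3  q4 
 * q4   q4  q5 
 * q5   q5  q5 
(> = start, * = accepting)

start=q0 accept=q4,q5 q0-x->q0 q0-y->q1 q1-x->q1 q1-y->q2 q2-x->q2 q2-y->q3 q3-x->q3 q3-y->q4 q4-x->q4 q4-y->q5 q5-x->q5 q5-y->q5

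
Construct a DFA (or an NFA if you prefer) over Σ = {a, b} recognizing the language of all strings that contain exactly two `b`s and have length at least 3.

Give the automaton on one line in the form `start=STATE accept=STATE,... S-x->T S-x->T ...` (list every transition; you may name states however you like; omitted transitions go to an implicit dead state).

start=s0 accept=s5 s0-a->s1 s0-b->s2 s1-a->s1 s1-b->s3 s2-a->s3 s2-b->s4 s3-a->s3 s3-b->s5 s4-a->s5 s4-b->s6 s5-a->s5 s5-b->s6 s6-a->s6 s6-b->s6

Build one automaton per condition and run them in lockstep. The first has 4 states tracking the count of `b`s, saturating at 3; the second has 5 states tracking the input length, saturating at 4. A product state is a pair (one from each), accepting exactly when both do. After merging equivalent states the machine shrinks.
        a   b  
>  s0   s1  s2 
   s1   s1  s3 
   s2   s3  s4 
   s3   s3  s5 
   s4   s5  s6 
 * s5   s5  s6 
   s6   s6  s6 
(> = start, * = accepting)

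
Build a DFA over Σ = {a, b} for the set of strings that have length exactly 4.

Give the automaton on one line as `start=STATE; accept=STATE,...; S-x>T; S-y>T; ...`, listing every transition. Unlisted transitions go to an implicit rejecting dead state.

start=S0; accept=S4; S0-a>S1; S0-b>S1; S1-a>S2; S1-b>S2; S2-a>S3; S2-b>S3; S3-a>S4; S3-b>S4; S4-a>S5; S4-b>S5; S5-a>S5; S5-b>S5

Count input length up to 5: every symbol moves from S0 toward S5, which means 'more than 4' and absorbs. Accept from {S4}.
With 6 states:
        a   b  
>  S0   S1  S1 
   S1   S2  S2 
   S2   S3  S3 
   S3   S4  S4 
 * S4   S5  S5 
   S5   S5  S5 
(> = start, * = accepting)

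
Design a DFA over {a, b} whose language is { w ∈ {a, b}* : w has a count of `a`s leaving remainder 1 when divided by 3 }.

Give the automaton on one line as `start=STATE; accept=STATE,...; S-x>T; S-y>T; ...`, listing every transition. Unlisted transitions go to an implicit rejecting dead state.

start=s0; accept=s1; s0-a>s1; s0-b>s0; s1-a>s2; s1-b>s1; s2-a>s0; s2-b>s2

Keep the running count of `a`s modulo 3: each `a` advances along the cycle s0 → s1 → s2 → s0 while other symbols loop. Accept at s1.
        a   b  
>  s0   s1  s0 
 * s1   s2  s1 
   s2   s0  s2 
(> = start, * = accepting)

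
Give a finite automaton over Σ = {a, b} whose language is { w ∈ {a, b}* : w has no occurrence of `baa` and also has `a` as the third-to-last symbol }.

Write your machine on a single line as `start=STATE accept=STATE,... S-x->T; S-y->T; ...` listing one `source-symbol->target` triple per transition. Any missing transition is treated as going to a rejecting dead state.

start=q0; accept=q7,q8,q9,q10; q0-a->q1; q0-b->q2; q1-a->q3; q1-b->q4; q2-a->q5; q2-b->q6; q3-a->q7; q3-b->q8; q4-a->q9; q4-b->q10; q5-a->q11; q5-b->q12; q6-a->q13; q6-b->q14; q7-a->q7; q7-b->q8; q8-a->q9; q8-b->q10; q9-a->q11; q9-b->q12; q10-a->q13; q10-b->q14; q11-a->q15; q11-b->q16; q12-a->q9; q12-b->q10; q13-a->q11; q13-b->q12; q14-a->q13; q14-b->q14; q15-a->q15; q15-b->q16; q16-a->q17; q16-b->q18; q17-a->q11; q17-b->q19; q18-a->q20; q18-b->q21; q19-a->q17; q19-b->q18; q20-a->q11; q20-b->q19; q21-a->q20; q21-b->q21

Run two small machines in parallel and take their product. The first has 4 states tracking partial matches of the forbidden pattern `baa`; the second has 15 states tracking the last 3 symbols read. A product state is a pair (one from each), accepting exactly when both do.
A 22-state machine:
          a    b  
>  q0     q1   q2 
   q1     q3   q4 
   q2     q5   q6 
   q3     q7   q8 
   q4     q9  q10 
   q5    q11  q12 
   q6    q13  q14 
 * q7     q7   q8 
 * q8     q9  q10 
 * q9    q11  q12 
 * q10   q13  q14 
   q11   q15  q16 
   q12    q9  q10 
   q13   q11  q12 
   q14   q13  q14 
   q15   q15  q16 
   q16   q17  q18 
   q17   q11  q19 
   q18   q20  q21 
   q19   q17  q18 
   q20   q11  q19 
   q21   q20  q21 
(> = start, * = accepting)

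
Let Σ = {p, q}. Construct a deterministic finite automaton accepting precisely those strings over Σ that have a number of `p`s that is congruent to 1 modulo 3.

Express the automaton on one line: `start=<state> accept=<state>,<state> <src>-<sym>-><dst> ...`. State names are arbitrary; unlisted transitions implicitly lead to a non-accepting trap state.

The only thing that matters is how many `p`s have appeared, reduced mod 3. Use one state per residue: s0 for 0, …, s2 for 2. Reading `p` moves to the next residue; anything else stays put. s1 is accepting.
        p   q  
>  s0   s1  s0 
 * s1   s2  s1 
   s2   s0  s2 
(> = start, * = accepting)

start=s0 accept=s1 s0-p->s1 s0-q->s0 s1-p->s2 s1-q->s1 s2-p->s0 s2-q->s2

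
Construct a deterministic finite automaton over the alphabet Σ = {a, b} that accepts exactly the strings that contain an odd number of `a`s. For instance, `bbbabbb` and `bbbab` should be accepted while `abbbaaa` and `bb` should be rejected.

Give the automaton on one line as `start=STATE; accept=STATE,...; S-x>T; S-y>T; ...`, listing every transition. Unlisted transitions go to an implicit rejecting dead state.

The only thing that matters is how many `a`s have appeared, reduced mod 2. Use one state per residue: S0 for 0, …, S1 for 1. Reading `a` moves to the next residue; anything else stays put. S1 is accepting.
        a   b  
>  S0   S1  S0 
 * S1   S0  S1 
(> = start, * = accepting)

start=S0; accept=S1; S0-a>S1; S0-b>S0; S1-a>S0; S1-b>S1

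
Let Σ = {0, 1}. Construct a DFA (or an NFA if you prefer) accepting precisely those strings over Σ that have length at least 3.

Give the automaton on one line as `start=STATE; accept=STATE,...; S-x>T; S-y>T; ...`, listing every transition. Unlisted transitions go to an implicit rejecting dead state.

start=q0; accept=q3,q4; q0-0>q1; q0-1>q1; q1-0>q2; q1-1>q2; q2-0>q3; q2-1>q3; q3-0>q4; q3-1>q4; q4-0>q4; q4-1>q4

Count input length up to 4: every symbol moves from q0 toward q4, which means 'more than 3' and absorbs. Accept from {q3, q4}.
With 5 states:
        0   1  
>  q0   q1  q1 
   q1   q2  q2 
   q2   q3  q3 
 * q3   q4  q4 
 * q4   q4  q4 
(> = start, * = accepting)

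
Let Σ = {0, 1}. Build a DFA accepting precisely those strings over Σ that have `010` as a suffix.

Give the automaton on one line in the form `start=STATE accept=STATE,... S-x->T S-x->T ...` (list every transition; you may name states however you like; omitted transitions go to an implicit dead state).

start=s0 accept=s3 s0-0->s1 s0-1->s0 s1-0->s1 s1-1->s2 s2-0->s3 s2-1->s0 s3-0->s1 s3-1->s2

Let each state record the length of the longest suffix of the input read so far that is also a prefix of `010`. s1 means the last symbol is `0`; s2 means the last 2 symbols are `01`; s3 means the last 3 symbols are `010`. Accept only at s3, where the string currently ends in `010`.
A 4-state machine:
        0   1  
>  s0   s1  s0 
   s1   s1  s2 
   s2   s3  s0 
 * s3   s1  s2 
(> = start, * = accepting)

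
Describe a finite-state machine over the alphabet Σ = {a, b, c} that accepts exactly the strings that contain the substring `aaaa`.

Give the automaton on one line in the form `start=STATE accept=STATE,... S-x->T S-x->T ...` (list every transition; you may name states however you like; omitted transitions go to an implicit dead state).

States q0..q3 record the length of the longest prefix of `aaaa` that matches the current input suffix. Reaching q4 means `aaaa` has been seen, and we stay there forever. Accept from q4.
5 states suffice.
        a   b   c  
>  q0   q1  q0  q0 
   q1   q2  q0  q0 
   q2   q3  q0  q0 
   q3   q4  q0  q0 
 * q4   q4  q4  q4 
(> = start, * = accepting)

start=q0 accept=q4 q0-a->q1 q0-b->q0 q0-c->q0 q1-a->q2 q1-b->q0 q1-c->q0 q2-a->q3 q2-b->q0 q2-c->q0 q3-a->q4 q3-b->q0 q3-c->q0 q4-a->q4 q4-b->q4 q4-c->q4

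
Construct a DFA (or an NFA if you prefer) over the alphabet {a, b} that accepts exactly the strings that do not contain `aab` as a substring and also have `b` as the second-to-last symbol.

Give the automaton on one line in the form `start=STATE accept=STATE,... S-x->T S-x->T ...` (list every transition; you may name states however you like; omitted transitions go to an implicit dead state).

start=s0 accept=s5,s6 s0-a->s1 s0-b->s2 s1-a->s3 s1-b->s4 s2-a->s5 s2-b->s6 s3-a->s3 s3-b->s7 s4-a->s5 s4-b->s6 s5-a->s3 s5-b->s4 s6-a->s5 s6-b->s6 s7-a->s8 s7-b->s9 s8-a->s10 s8-b->s7 s9-a->s8 s9-b->s9 s10-a->s10 s10-b->s7

Handle the two conditions separately and then intersect. The first has 4 states tracking partial matches of the forbidden pattern `aab`; the second has 7 states tracking the last 2 symbols read. A product state is a pair (one from each), accepting exactly when both do.
          a    b  
>  s0     s1   s2 
   s1     s3   s4 
   s2     s5   s6 
   s3     s3   s7 
   s4     s5   s6 
 * s5     s3   s4 
 * s6     s5   s6 
   s7     s8   s9 
   s8    s10   s7 
   s9     s8   s9 
   s10   s10   s7 
(> = start, * = accepting)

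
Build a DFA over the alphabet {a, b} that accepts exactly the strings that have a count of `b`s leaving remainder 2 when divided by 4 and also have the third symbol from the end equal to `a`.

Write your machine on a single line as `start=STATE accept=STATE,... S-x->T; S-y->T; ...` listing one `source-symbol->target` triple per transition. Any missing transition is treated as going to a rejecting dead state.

start=s0; accept=s6,s11,s12,s14; s0-a->s1; s0-b->s2; s1-a->s1; s1-b->s3; s2-a->s4; s2-b->s5; s3-a->s4; s3-b->s6; s4-a->s7; s4-b->s8; s5-a->s9; s5-b->s10; s6-a->s9; s6-b->s10; s7-a->s7; s7-b->s11; s8-a->s12; s8-b->s10; s9-a->s13; s9-b->s10; s10-a->s10; s10-b->s0; s11-a->s12; s11-b->s10; s12-a->s13; s12-b->s10; s13-a->s14; s13-b->s10; s14-a->s14; s14-b->s10

Handle the two conditions separately and then intersect. The first has 4 states tracking the count of `b`s modulo 4; the second has 15 states tracking the last 3 symbols read. A product state is a pair (one from each), accepting exactly when both do. Minimizing collapses redundant product states.
With 15 states:
          a    b  
>  s0     s1   s2 
   s1     s1   s3 
   s2     s4   s5 
   s3     s4   s6 
   s4     s7   s8 
   s5     s9  s10 
 * s6     s9  s10 
   s7     s7  s11 
   s8    s12  s10 
   s9    s13  s10 
   s10   s10   s0 
 * s11   s12  s10 
 * s12   s13  s10 
   s13   s14  s10 
 * s14   s14  s10 
(> = start, * = accepting)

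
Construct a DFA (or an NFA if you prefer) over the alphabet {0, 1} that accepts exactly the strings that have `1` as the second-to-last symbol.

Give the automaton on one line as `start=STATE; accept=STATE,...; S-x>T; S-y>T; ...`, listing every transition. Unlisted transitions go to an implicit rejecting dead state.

A DFA must remember the last 2 symbols (since which symbol is second-to-last isn't known until the input ends). Use one state per possible window of the last ≤2 symbols; accept from those whose window starts with `1`.
7 states suffice.
        0   1  
>  q0   q1  q2 
   q1   q3  q4 
   q2   q5  q6 
   q3   q3  q4 
   q4   q5  q6 
 * q5   q3  q4 
 * q6   q5  q6 
(> = start, * = accepting)

start=q0; accept=q5,q6; q0-0>q1; q0-1>q2; q1-0>q3; q1-1>q4; q2-0>q5; q2-1>q6; q3-0>q3; q3-1>q4; q4-0>q5; q4-1>q6; q5-0>q3; q5-1>q4; q6-0>q5; q6-1>q6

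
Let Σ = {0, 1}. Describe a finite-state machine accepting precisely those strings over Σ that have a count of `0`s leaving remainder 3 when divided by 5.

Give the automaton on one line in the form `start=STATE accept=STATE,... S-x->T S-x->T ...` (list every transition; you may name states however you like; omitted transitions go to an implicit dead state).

Keep the running count of `0`s modulo 5: each `0` advances along the cycle q0 → q1 → q2 → q3 → q4 → q0 while other symbols loop. Accept at q3.
A 5-state machine:
        0   1  
>  q0   q1  q0 
   q1   q2  q1 
   q2   q3  q2 
 * q3   q4  q3 
   q4   q0  q4 
(> = start, * = accepting)

start=q0 accept=q3 q0-0->q1 q0-1->q0 q1-0->q2 q1-1->q1 q2-0->q3 q2-1->q2 q3-0->q4 q3-1->q3 q4-0->q0 q4-1->q4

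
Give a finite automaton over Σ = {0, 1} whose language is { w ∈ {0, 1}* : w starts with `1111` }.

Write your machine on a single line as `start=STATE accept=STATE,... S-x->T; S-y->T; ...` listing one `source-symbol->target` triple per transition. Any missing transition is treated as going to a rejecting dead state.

Check the first 4 symbols one by one: q0 through q3 record how many have matched `1111` so far; any wrong symbol goes to the dead state q5. After all 4 match we enter the accepting sink q4.
With 6 states:
        0   1  
>  q0   q5  q1 
   q1   q5  q2 
   q2   q5  q3 
   q3   q5  q4 
 * q4   q4  q4 
   q5   q5  q5 
(> = start, * = accepting)

start=q0; accept=q4; q0-0->q5; q0-1->q1; q1-0->q5; q1-1->q2; q2-0->q5; q2-1->q3; q3-0->q5; q3-1->q4; q4-0->q4; q4-1->q4; q5-0->q5; q5-1->q5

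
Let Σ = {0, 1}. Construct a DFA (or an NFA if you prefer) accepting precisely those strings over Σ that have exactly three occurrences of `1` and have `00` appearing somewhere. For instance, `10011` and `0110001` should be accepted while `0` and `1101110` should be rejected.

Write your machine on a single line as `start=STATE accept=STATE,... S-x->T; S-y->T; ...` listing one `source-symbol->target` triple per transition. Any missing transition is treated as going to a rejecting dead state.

start=s0; accept=s12; s0-0->s1; s0-1->s2; s1-0->s3; s1-1->s2; s2-0->s4; s2-1->s5; s3-0->s3; s3-1->s6; s4-0->s6; s4-1->s5; s5-0->s7; s5-1->s8; s6-0->s6; s6-1->s9; s7-0->s9; s7-1->s8; s8-0->s10; s8-1->s11; s9-0->s9; s9-1->s12; s10-0->s12; s10-1->s11; s11-0->s13; s11-1->s11; s12-0->s12; s12-1->s14; s13-0->s14; s13-1->s11; s14-0->s14; s14-1->s14

Run two small machines in parallel and take their product. The first has 5 states tracking the count of `1`s, saturating at 4; the second has 3 states tracking whether and how much of `00` has been seen. A product state is a pair (one from each), accepting exactly when both do.
          0    1  
>  s0     s1   s2 
   s1     s3   s2 
   s2     s4   s5 
   s3     s3   s6 
   s4     s6   s5 
   s5     s7   s8 
   s6     s6   s9 
   s7     s9   s8 
   s8    s10  s11 
   s9     s9  s12 
   s10   s12  s11 
   s11   s13  s11 
 * s12   s12  s14 
   s13   s14  s11 
   s14   s14  s14 
(> = start, * = accepting)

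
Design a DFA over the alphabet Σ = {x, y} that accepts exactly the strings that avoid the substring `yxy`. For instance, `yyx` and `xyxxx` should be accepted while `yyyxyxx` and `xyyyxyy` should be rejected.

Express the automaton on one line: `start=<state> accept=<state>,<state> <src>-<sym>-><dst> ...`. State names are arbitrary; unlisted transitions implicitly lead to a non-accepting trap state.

This is the complement of 'contains `yxy`'. Use the same substring-matching states — s0 through s3 holding how much of `yxy` has just been matched — but flip the accepting set: everything except the trap s3 accepts.
A 4-state machine:
        x   y  
>* s0   s0  s1 
 * s1   s2  s1 
 * s2   s0  s3 
   s3   s3  s3 
(> = start, * = accepting)

start=s0 accept=s0,s1,s2 s0-x->s0 s0-y->s1 s1-x->s2 s1-y->s1 s2-x->s0 s2-y->s3 s3-x->s3 s3-y->s3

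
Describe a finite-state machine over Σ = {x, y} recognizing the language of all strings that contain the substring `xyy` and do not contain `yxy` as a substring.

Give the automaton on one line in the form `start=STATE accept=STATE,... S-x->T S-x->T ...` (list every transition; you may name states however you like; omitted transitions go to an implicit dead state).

Build one automaton per condition and run them in lockstep. One (4 states) tracks whether and how much of `xyy` has been seen; the other (4 states) tracks partial matches of the forbidden pattern `yxy`. Each combined state is a pair, one component from each; accept when both components accept.
With 11 states:
          x    y  
>  S0     S1   S2 
   S1     S1   S3 
   S2     S4   S2 
   S3     S4   S5 
   S4     S1   S6 
 * S5     S7   S5 
   S6     S8   S9 
 * S7    S10   S9 
   S8     S8   S6 
   S9     S9   S9 
 * S10   S10   S5 
(> = start, * = accepting)

start=S0 accept=S5,S7,S10 S0-x->S1 S0-y->S2 S1-x->S1 S1-y->S3 S2-x->S4 S2-y->S2 S3-x->S4 S3-y->S5 S4-x->S1 S4-y->S6 S5-x->S7 S5-y->S5 S6-x->S8 S6-y->S9 S7-x->S10 S7-y->S9 S8-x->S8 S8-y->S6 S9-x->S9 S9-y->S9 S10-x->S10 S10-y->S5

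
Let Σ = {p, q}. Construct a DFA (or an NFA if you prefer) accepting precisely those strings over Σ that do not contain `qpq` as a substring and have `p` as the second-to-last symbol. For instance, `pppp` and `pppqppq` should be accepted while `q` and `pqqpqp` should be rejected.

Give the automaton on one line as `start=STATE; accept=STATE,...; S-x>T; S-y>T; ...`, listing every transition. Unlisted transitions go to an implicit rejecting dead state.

start=A; accept=D,E; A-p>B; A-q>C; B-p>D; B-q>E; C-p>F; C-q>C; D-p>D; D-q>E; E-p>F; E-q>C; F-p>D; F-q>G; G-p>G; G-q>G

Handle the two conditions separately and then intersect. The first has 4 states tracking partial matches of the forbidden pattern `qpq`; the second has 7 states tracking the last 2 symbols read. A product state is a pair (one from each), accepting exactly when both do. Equivalent product states are then merged.
       p  q 
>  A   B  C 
   B   D  E 
   C   F  C 
 * D   D  E 
 * E   F  C 
   F   D  G 
   G   G  G 
(> = start, * = accepting)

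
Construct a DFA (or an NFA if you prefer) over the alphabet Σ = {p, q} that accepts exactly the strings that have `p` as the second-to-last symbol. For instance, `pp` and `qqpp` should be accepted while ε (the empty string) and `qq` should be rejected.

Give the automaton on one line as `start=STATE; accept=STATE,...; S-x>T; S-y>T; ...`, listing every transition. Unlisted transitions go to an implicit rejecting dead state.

start=s0; accept=s3,s4; s0-p>s1; s0-q>s2; s1-p>s3; s1-q>s4; s2-p>s5; s2-q>s6; s3-p>s3; s3-q>s4; s4-p>s5; s4-q>s6; s5-p>s3; s5-q>s4; s6-p>s5; s6-q>s6

A DFA must remember the last 2 symbols (since which symbol is second-to-last isn't known until the input ends). Use one state per possible window of the last ≤2 symbols; accept from those whose window starts with `p`.
7 states suffice.
        p   q  
>  s0   s1  s2 
   s1   s3  s4 
   s2   s5  s6 
 * s3   s3  s4 
 * s4   s5  s6 
   s5   s3  s4 
   s6   s5  s6 
(> = start, * = accepting)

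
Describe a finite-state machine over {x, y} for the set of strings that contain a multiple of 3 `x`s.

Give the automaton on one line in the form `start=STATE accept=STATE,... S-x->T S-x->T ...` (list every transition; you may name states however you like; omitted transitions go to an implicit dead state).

start=q0 accept=q0 q0-x->q1 q0-y->q0 q1-x->q2 q1-y->q1 q2-x->q0 q2-y->q2

The only thing that matters is how many `x`s have appeared, reduced mod 3. Use one state per residue: q0 for 0, …, q2 for 2. Reading `x` moves to the next residue; anything else stays put. q0 is accepting.
        x   y  
>* q0   q1  q0 
   q1   q2  q1 
   q2   q0  q2 
(> = start, * = accepting)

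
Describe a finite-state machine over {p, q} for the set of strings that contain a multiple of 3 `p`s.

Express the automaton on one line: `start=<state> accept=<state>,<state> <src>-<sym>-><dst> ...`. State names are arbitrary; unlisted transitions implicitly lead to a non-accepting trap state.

Keep the running count of `p`s modulo 3: each `p` advances along the cycle s0 → s1 → s2 → s0 while other symbols loop. Accept at s0.
With 3 states:
        p   q  
>* s0   s1  s0 
   s1   s2  s1 
   s2   s0  s2 
(> = start, * = accepting)

start=s0 accept=s0 s0-p->s1 s0-q->s0 s1-p->s2 s1-q->s1 s2-p->s0 s2-q->s2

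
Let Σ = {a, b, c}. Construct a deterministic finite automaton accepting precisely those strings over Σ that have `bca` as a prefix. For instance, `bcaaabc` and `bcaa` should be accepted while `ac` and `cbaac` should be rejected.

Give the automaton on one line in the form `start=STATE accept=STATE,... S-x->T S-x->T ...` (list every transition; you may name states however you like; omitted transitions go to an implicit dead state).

start=S0 accept=S3 S0-a->S4 S0-b->S1 S0-c->S4 S1-a->S4 S1-b->S4 S1-c->S2 S2-a->S3 S2-b->S4 S2-c->S4 S3-a->S3 S3-b->S3 S3-c->S3 S4-a->S4 S4-b->S4 S4-c->S4

Walk along `bca` while the input agrees: from S0 take `b` to S1, and so on. Any deviation drops to the rejecting sink S4. Once S3 is reached the prefix is confirmed and every continuation is accepted.
        a   b   c  
>  S0   S4  S1  S4 
   S1   S4  S4  S2 
   S2   S3  S4  S4 
 * S3   S3  S3  S3 
   S4   S4  S4  S4 
(> = start, * = accepting)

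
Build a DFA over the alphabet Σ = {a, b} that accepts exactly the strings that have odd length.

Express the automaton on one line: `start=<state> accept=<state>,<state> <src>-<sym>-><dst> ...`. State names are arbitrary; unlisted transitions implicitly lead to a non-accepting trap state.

start=s0 accept=s1 s0-a->s1 s0-b->s1 s1-a->s0 s1-b->s0

Only the length mod 2 matters, so use a 2-cycle: from any state, every input symbol moves to the next state, wrapping s1 back to s0. Mark s1 accepting.
2 states suffice.
        a   b  
>  s0   s1  s1 
 * s1   s0  s0 
(> = start, * = accepting)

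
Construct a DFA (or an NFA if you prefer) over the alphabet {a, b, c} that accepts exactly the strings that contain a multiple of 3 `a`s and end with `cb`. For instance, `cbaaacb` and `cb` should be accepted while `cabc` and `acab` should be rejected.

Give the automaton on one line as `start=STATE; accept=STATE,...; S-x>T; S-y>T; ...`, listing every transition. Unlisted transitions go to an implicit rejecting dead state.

start=s0; accept=s5; s0-a>s1; s0-b>s0; s0-c>s2; s1-a>s3; s1-b>s1; s1-c>s4; s2-a>s1; s2-b>s5; s2-c>s2; s3-a>s0; s3-b>s3; s3-c>s6; s4-a>s3; s4-b>s7; s4-c>s4; s5-a>s1; s5-b>s0; s5-c>s2; s6-a>s0; s6-b>s8; s6-c>s6; s7-a>s3; s7-b>s1; s7-c>s4; s8-a>s0; s8-b>s3; s8-c>s6

Handle the two conditions separately and then intersect. The first has 3 states tracking the count of `a`s modulo 3; the second has 3 states tracking how much of the suffix `cb` has currently been matched. A product state is a pair (one from each), accepting exactly when both do.
A 9-state machine:
        a   b   c  
>  s0   s1  s0  s2 
   s1   s3  s1  s4 
   s2   s1  s5  s2 
   s3   s0  s3  s6 
   s4   s3  s7  s4 
 * s5   s1  s0  s2 
   s6   s0  s8  s6 
   s7   s3  s1  s4 
   s8   s0  s3  s6 
(> = start, * = accepting)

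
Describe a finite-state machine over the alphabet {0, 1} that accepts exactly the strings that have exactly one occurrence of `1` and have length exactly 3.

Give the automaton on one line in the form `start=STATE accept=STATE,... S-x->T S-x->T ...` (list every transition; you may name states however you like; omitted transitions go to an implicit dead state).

start=q0 accept=q7 q0-0->q1 q0-1->q2 q1-0->q3 q1-1->q4 q2-0->q4 q2-1->q5 q3-0->q6 q3-1->q7 q4-0->q7 q4-1->q8 q5-0->q8 q5-1->q8 q6-0->q9 q6-1->q10 q7-0->q10 q7-1->q11 q8-0->q11 q8-1->q11 q9-0->q9 q9-1->q10 q10-0->q10 q10-1->q11 q11-0->q11 q11-1->q11

Run two small machines in parallel and take their product. The first has 3 states tracking the count of `1`s, saturating at 2; the second has 5 states tracking the input length, saturating at 4. A product state is a pair (one from each), accepting exactly when both do.
          0    1  
>  q0     q1   q2 
   q1     q3   q4 
   q2     q4   q5 
   q3     q6   q7 
   q4     q7   q8 
   q5     q8   q8 
   q6     q9  q10 
 * q7    q10  q11 
   q8    q11  q11 
   q9     q9  q10 
   q10   q10  q11 
   q11   q11  q11 
(> = start, * = accepting)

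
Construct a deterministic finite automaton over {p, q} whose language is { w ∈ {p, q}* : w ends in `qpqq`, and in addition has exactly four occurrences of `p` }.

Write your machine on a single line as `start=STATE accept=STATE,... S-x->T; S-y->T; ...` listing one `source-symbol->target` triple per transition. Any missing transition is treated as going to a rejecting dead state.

Handle the two conditions separately and then intersect. The first has 5 states tracking how much of the suffix `qpqq` has currently been matched; the second has 6 states tracking the count of `p`s, saturating at 5. A product state is a pair (one from each), accepting exactly when both do. Minimizing collapses redundant product states.
9 states suffice.
        p   q  
>  s0   s1  s0 
   s1   s2  s1 
   s2   s3  s2 
   s3   s4  s5 
   s4   s4  s4 
   s5   s6  s5 
   s6   s4  s7 
   s7   s4  s8 
 * s8   s4  s4 
(> = start, * = accepting)

start=s0; accept=s8; s0-p->s1; s0-q->s0; s1-p->s2; s1-q->s1; s2-p->s3; s2-q->s2; s3-p->s4; s3-q->s5; s4-p->s4; s4-q->s4; s5-p->s6; s5-q->s5; s6-p->s4; s6-q->s7; s7-p->s4; s7-q->s8; s8-p->s4; s8-q->s4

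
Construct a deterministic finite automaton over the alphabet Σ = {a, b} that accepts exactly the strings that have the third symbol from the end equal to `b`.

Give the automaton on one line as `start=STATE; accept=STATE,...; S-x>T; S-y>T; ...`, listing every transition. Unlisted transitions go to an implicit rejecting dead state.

A DFA must remember the last 3 symbols (since which symbol is third-to-last isn't known until the input ends). Use one state per possible window of the last ≤3 symbols; accept from those whose window starts with `b`.
          a    b  
>  q0     q1   q2 
   q1     q3   q4 
   q2     q5   q6 
   q3     q7   q8 
   q4     q9  q10 
   q5    q11  q12 
   q6    q13  q14 
   q7     q7   q8 
   q8     q9  q10 
   q9    q11  q12 
   q10   q13  q14 
 * q11    q7   q8 
 * q12    q9  q10 
 * q13   q11  q12 
 * q14   q13  q14 
(> = start, * = accepting)

start=q0; accept=q11,q12,q13,q14; q0-a>q1; q0-b>q2; q1-a>q3; q1-b>q4; q2-a>q5; q2-b>q6; q3-a>q7; q3-b>q8; q4-a>q9; q4-b>q10; q5-a>q11; q5-b>q12; q6-a>q13; q6-b>q14; q7-a>q7; q7-b>q8; q8-a>q9; q8-b>q10; q9-a>q11; q9-b>q12; q10-a>q13; q10-b>q14; q11-a>q7; q11-b>q8; q12-a>q9; q12-b>q10; q13-a>q11; q13-b>q12; q14-a>q13; q14-b>q14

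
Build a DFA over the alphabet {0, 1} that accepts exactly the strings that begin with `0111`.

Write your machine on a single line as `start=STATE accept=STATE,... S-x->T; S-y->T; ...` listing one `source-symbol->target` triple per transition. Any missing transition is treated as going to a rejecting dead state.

Check the first 4 symbols one by one: S0 through S3 record how many have matched `0111` so far; any wrong symbol goes to the dead state S5. After all 4 match we enter the accepting sink S4.
6 states suffice.
        0   1  
>  S0   S1  S5 
   S1   S5  S2 
   S2   S5  S3 
   S3   S5  S4 
 * S4   S4  S4 
   S5   S5  S5 
(> = start, * = accepting)

start=S0; accept=S4; S0-0->S1; S0-1->S5; S1-0->S5; S1-1->S2; S2-0->S5; S2-1->S3; S3-0->S5; S3-1->S4; S4-0->S4; S4-1->S4; S5-0->S5; S5-1->S5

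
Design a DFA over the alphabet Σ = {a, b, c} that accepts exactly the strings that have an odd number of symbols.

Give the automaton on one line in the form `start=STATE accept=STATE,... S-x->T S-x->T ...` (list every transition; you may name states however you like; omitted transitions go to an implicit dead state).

Only the length mod 2 matters, so use a 2-cycle: from any state, every input symbol moves to the next state, wrapping s1 back to s0. Mark s1 accepting.
        a   b   c  
>  s0   s1  s1  s1 
 * s1   s0  s0  s0 
(> = start, * = accepting)

start=s0 accept=s1 s0-a->s1 s0-b->s1 s0-c->s1 s1-a->s0 s1-b->s0 s1-c->s0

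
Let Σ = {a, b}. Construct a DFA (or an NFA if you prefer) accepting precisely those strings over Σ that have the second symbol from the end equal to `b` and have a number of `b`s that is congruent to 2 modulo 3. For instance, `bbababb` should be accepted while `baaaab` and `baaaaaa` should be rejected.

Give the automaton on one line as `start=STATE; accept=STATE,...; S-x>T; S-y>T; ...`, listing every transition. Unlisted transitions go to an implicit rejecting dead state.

Handle the two conditions separately and then intersect. The first has 7 states tracking the last 2 symbols read; the second has 3 states tracking the count of `b`s modulo 3. A product state is a pair (one from each), accepting exactly when both do. Minimizing collapses redundant product states.
With 7 states:
        a   b  
>  q0   q0  q1 
   q1   q2  q3 
   q2   q2  q4 
 * q3   q5  q0 
   q4   q5  q0 
 * q5   q6  q0 
   q6   q6  q0 
(> = start, * = accepting)

start=q0; accept=q3,q5; q0-a>q0; q0-b>q1; q1-a>q2; q1-b>q3; q2-a>q2; q2-b>q4; q3-a>q5; q3-b>q0; q4-a>q5; q4-b>q0; q5-a>q6; q5-b>q0; q6-a>q6; q6-b>q0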